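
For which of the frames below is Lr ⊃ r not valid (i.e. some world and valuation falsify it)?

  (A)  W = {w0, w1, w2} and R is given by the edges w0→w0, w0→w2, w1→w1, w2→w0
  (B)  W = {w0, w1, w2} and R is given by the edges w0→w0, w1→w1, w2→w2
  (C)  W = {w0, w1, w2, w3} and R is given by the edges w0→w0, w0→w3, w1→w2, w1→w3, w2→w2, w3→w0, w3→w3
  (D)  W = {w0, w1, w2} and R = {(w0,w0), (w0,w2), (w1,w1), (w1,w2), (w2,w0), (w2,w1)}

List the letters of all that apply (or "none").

The schema Lr ⊃ r is axiom T; it is valid on a frame iff R is reflexive.
(A) R is not reflexive (not w2 R w2), so the schema fails here.
(B) R is reflexive (each world relates to itself), so the schema is valid here.
(C) R is not reflexive (not w1 R w1), so the schema fails here.
(D) R is not reflexive (not w2 R w2), so the schema fails here.

A, C, D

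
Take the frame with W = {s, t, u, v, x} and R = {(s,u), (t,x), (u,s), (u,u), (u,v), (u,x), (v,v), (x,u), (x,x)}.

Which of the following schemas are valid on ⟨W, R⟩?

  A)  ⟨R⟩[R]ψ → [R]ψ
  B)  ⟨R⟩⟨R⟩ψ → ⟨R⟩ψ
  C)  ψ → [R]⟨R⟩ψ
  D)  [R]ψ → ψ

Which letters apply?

R is not reflexive: not s R s.
R is not symmetric: t R x but not x R t.
R is not transitive: s R u and u R s but not s R s.
R is not euclidean: u R s and u R v but not s R v.
(A) the dual of axiom 5: valid iff R is euclidean. R is not euclidean — not valid.
(B) ⟨R⟩⟨R⟩ψ → ⟨R⟩ψ (the dual of axiom 4) characterises the transitive frames. R is not transitive — not valid.
(C) ψ → [R]⟨R⟩ψ (axiom B) characterises the symmetric frames. R is not symmetric — not valid.
(D) [R]ψ → ψ is axiom T, which corresponds to reflexivity. R is not reflexive — not valid.

none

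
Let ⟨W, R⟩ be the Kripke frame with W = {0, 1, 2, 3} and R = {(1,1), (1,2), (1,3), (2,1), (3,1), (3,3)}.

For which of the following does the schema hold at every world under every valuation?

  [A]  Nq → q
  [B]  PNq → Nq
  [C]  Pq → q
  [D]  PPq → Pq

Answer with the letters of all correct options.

none

R is not reflexive: not 0 R 0.
R is not transitive: 2 R 1 and 1 R 2 but not 2 R 2.
R is not euclidean: 1 R 2 and 1 R 3 but not 2 R 3.
R is not a subset of the identity: 1 R 2 with 1 ≠ 2.
(A) axiom T: valid iff R is reflexive. R is not reflexive — not valid.
(B) the dual of axiom 5: valid iff R is euclidean. R is not euclidean — not valid.
(C) Pq → q is valid only on frames where every R-edge is a self-loop. Here R ⊄ identity — not valid.
(D) PPq → Pq is the dual of axiom 4, which corresponds to transitivity. R is not transitive — not valid.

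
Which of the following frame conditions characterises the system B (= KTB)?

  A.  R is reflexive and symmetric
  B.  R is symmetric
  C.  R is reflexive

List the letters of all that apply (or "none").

(A) B (= KTB) is sound and complete for exactly this class.
(B) this class determines KB, not B (= KTB).
(C) this class determines T (= KT), not B (= KTB).

A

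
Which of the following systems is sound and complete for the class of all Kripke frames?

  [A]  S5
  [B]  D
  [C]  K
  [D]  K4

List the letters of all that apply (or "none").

C

(A) S5 is determined by the class of reflexive, symmetric, and transitive frames.
(B) D is determined by the class of serial frames.
(C) K is determined by exactly this class.
(D) K4 is determined by the class of transitive frames.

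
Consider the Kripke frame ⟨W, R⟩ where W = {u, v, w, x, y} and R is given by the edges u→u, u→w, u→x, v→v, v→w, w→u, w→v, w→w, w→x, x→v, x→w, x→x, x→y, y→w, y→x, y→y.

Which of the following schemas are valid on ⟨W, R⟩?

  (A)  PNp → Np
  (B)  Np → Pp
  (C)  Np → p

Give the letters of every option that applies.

B, C

R is reflexive: each world relates to itself.
R is not euclidean: u R x and u R u but not x R u.
R is serial: every world has an R-successor.
(A) the dual of axiom 5: valid iff R is euclidean. R is not euclidean — not valid.
(B) Np → Pp is axiom D; it is valid on a frame exactly when R is serial. R is serial, so valid.
(C) Np → p is axiom T, which corresponds to reflexivity. R is reflexive — valid.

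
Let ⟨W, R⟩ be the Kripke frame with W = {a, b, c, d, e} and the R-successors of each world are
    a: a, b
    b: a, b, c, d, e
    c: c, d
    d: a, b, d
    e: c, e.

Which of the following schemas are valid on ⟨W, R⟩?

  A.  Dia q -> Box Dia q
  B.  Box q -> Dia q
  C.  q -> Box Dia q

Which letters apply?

B

R is not symmetric: b R c but not c R b.
R is not euclidean: b R a and b R c but not a R c.
R is serial: every world has an R-successor.
(A) Dia q -> Box Dia q is axiom 5, which corresponds to the euclidean property. R is not euclidean — not valid.
(B) Box q -> Dia q is axiom D; it is valid on a frame exactly when R is serial. R is serial, so valid.
(C) q -> Box Dia q is axiom B; it is valid on a frame exactly when R is symmetric. R is not symmetric, so not valid.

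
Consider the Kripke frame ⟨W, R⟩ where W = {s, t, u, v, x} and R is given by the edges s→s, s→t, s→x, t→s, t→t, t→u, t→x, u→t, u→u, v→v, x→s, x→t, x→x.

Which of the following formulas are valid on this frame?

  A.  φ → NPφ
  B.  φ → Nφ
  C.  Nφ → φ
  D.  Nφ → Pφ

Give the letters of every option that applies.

A, C, D

R is reflexive: each world relates to itself.
R is symmetric: every R-edge is matched by its reverse.
R is serial: every world has an R-successor.
R is not a subset of the identity: s R t with s ≠ t.
(A) φ → NPφ is axiom B, which corresponds to symmetry. R is symmetric — valid.
(B) φ → Nφ is equivalent to ◇p→p; it holds exactly when R ⊆ identity. Here R ⊄ identity — not valid.
(C) Nφ → φ is axiom T; it is valid on a frame exactly when R is reflexive. R is reflexive, so valid.
(D) Nφ → Pφ is axiom D; it is valid on a frame exactly when R is serial. R is serial, so valid.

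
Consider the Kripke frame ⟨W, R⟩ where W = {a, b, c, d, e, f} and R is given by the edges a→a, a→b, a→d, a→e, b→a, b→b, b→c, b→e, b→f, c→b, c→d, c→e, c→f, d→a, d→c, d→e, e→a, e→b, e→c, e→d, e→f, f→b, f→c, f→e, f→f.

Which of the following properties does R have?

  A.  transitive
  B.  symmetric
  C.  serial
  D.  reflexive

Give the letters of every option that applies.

B, C

(A) not transitive: a R b and b R c but not a R c.
(B) symmetric: every R-edge is matched by its reverse.
(C) serial: every world has an R-successor.
(D) not reflexive: not c R c.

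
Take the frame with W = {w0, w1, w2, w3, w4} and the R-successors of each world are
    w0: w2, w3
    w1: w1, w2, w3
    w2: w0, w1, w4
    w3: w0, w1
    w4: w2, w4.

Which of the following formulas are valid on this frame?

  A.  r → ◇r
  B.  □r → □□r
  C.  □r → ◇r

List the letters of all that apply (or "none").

C

R is not reflexive: not w0 R w0.
R is not transitive: w0 R w2 and w2 R w0 but not w0 R w0.
R is serial: every world has an R-successor.
(A) r → ◇r (the dual of axiom T) characterises the reflexive frames. R is not reflexive — not valid.
(B) axiom 4: valid iff R is transitive. R is not transitive — not valid.
(C) □r → ◇r is axiom D, which corresponds to seriality. R is serial — valid.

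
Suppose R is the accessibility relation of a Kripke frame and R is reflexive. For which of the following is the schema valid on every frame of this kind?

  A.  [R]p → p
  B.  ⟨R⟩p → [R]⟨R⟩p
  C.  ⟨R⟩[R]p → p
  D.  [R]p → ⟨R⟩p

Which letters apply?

A, D

A reflexive relation is serial.
(A) [R]p → p is axiom T, which corresponds to reflexivity. Every such R is reflexive — valid.
(B) ⟨R⟩p → [R]⟨R⟩p (axiom 5) characterises the euclidean frames. Such an R need not be euclidean — not valid.
(C) ⟨R⟩[R]p → p (the dual of axiom B) characterises the symmetric frames. Such an R need not be symmetric — not valid.
(D) [R]p → ⟨R⟩p is axiom D, which corresponds to seriality. Every such R is serial — valid.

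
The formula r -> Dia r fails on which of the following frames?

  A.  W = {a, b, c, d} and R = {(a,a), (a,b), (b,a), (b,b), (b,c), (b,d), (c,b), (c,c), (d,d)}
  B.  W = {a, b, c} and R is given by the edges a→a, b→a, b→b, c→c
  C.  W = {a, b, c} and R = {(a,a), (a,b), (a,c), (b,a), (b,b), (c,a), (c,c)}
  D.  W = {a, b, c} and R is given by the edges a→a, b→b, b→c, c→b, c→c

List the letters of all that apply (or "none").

none

The schema r -> Dia r is the dual of axiom T; it is valid on a frame iff R is reflexive.
(A) R is reflexive (each world relates to itself), so the schema is valid here.
(B) R is reflexive (each world relates to itself), so the schema is valid here.
(C) R is reflexive (each world relates to itself), so the schema is valid here.
(D) R is reflexive (each world relates to itself), so the schema is valid here.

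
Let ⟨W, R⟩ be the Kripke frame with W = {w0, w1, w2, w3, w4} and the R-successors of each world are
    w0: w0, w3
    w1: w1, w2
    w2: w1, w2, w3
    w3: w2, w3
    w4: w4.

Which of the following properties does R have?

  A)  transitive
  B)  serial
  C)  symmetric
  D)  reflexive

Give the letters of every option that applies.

B, D

(A) not transitive: w0 R w3 and w3 R w2 but not w0 R w2.
(B) serial: every world has an R-successor.
(C) not symmetric: w0 R w3 but not w3 R w0.
(D) reflexive: each world relates to itself.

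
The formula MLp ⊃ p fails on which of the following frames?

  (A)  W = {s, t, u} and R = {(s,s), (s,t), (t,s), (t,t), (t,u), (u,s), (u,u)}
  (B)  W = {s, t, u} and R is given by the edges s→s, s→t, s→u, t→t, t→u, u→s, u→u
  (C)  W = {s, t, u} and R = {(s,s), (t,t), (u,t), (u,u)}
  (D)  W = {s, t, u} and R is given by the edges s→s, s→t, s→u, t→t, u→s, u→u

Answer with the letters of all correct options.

The schema MLp ⊃ p is the dual of axiom B; it is valid on a frame iff R is symmetric.
(A) R is not symmetric (t R u but not u R t), so the schema fails here.
(B) R is not symmetric (s R t but not t R s), so the schema fails here.
(C) R is not symmetric (u R t but not t R u), so the schema fails here.
(D) R is not symmetric (s R t but not t R s), so the schema fails here.

A, B, C, D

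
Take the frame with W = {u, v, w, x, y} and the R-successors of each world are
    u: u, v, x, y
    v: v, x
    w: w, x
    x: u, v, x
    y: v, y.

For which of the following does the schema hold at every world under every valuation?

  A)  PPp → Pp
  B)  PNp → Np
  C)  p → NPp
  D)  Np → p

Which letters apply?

R is reflexive: each world relates to itself.
R is not symmetric: u R v but not v R u.
R is not transitive: v R x and x R u but not v R u.
R is not euclidean: u R v and u R u but not v R u.
(A) the dual of axiom 4: valid iff R is transitive. R is not transitive — not valid.
(B) PNp → Np is the dual of axiom 5, which corresponds to the euclidean property. R is not euclidean — not valid.
(C) p → NPp is axiom B, which corresponds to symmetry. R is not symmetric — not valid.
(D) Np → p is axiom T, which corresponds to reflexivity. R is reflexive — valid.

D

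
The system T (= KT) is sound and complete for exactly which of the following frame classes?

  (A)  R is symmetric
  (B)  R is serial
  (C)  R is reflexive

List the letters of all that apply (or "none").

C

(A) this class determines KB, not T (= KT).
(B) this class determines D, not T (= KT).
(C) T (= KT) is sound and complete for exactly this class.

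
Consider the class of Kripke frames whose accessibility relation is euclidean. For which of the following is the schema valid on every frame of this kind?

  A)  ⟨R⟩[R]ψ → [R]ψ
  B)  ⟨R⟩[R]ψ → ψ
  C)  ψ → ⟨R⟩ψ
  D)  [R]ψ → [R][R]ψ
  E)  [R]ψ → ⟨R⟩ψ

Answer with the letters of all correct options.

A

(A) ⟨R⟩[R]ψ → [R]ψ (the dual of axiom 5) characterises the euclidean frames. Every such R is euclidean — valid.
(B) ⟨R⟩[R]ψ → ψ is the dual of axiom B, which corresponds to symmetry. Such an R need not be symmetric — not valid.
(C) ψ → ⟨R⟩ψ is the dual of axiom T, which corresponds to reflexivity. Such an R need not be reflexive — not valid.
(D) axiom 4: valid iff R is transitive. Such an R need not be transitive — not valid.
(E) [R]ψ → ⟨R⟩ψ is axiom D, which corresponds to seriality. Such an R need not be serial — not valid.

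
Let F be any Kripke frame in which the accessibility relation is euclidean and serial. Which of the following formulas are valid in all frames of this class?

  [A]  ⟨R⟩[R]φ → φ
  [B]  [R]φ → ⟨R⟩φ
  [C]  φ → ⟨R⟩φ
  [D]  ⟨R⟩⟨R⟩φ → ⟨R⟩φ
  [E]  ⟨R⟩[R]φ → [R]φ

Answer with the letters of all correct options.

(A) ⟨R⟩[R]φ → φ (the dual of axiom B) characterises the symmetric frames. Such an R need not be symmetric — not valid.
(B) [R]φ → ⟨R⟩φ is axiom D; it is valid on a frame exactly when R is serial. Every such R is serial, so valid.
(C) φ → ⟨R⟩φ is the dual of axiom T, which corresponds to reflexivity. Such an R need not be reflexive — not valid.
(D) ⟨R⟩⟨R⟩φ → ⟨R⟩φ is the dual of axiom 4, which corresponds to transitivity. Such an R need not be transitive — not valid.
(E) ⟨R⟩[R]φ → [R]φ is the dual of axiom 5; it is valid on a frame exactly when R is euclidean. Every such R is euclidean, so valid.

B, E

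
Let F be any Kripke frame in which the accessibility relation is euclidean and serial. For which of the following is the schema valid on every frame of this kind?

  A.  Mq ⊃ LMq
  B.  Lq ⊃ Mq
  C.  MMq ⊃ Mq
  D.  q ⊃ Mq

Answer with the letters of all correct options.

(A) Mq ⊃ LMq is axiom 5; it is valid on a frame exactly when R is euclidean. Every such R is euclidean, so valid.
(B) axiom D: valid iff R is serial. Every such R is serial — valid.
(C) MMq ⊃ Mq (the dual of axiom 4) characterises the transitive frames. Such an R need not be transitive — not valid.
(D) the dual of axiom T: valid iff R is reflexive. Such an R need not be reflexive — not valid.

A, B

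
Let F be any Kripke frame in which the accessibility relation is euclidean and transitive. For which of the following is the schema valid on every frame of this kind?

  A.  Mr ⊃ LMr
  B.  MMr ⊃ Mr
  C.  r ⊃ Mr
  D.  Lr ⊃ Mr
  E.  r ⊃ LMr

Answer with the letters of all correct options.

A, B

(A) Mr ⊃ LMr is axiom 5; it is valid on a frame exactly when R is euclidean. Every such R is euclidean, so valid.
(B) MMr ⊃ Mr (the dual of axiom 4) characterises the transitive frames. Every such R is transitive — valid.
(C) r ⊃ Mr is the dual of axiom T; it is valid on a frame exactly when R is reflexive. Such an R need not be reflexive, so not valid.
(D) axiom D: valid iff R is serial. Such an R need not be serial — not valid.
(E) axiom B: valid iff R is symmetric. Such an R need not be symmetric — not valid.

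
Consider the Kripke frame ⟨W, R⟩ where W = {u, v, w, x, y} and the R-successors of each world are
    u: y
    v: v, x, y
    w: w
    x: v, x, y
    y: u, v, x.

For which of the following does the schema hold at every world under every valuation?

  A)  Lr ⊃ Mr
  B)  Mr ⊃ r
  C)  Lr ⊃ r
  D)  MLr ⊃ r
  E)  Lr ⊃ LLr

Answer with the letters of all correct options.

A, D

R is not reflexive: not u R u.
R is symmetric: every R-edge is matched by its reverse.
R is not transitive: u R y and y R u but not u R u.
R is serial: every world has an R-successor.
R is not a subset of the identity: u R y with u ≠ y.
(A) axiom D: valid iff R is serial. R is serial — valid.
(B) Mr ⊃ r is valid only on frames where every R-edge is a self-loop. Here R ⊄ identity — not valid.
(C) Lr ⊃ r (axiom T) characterises the reflexive frames. R is not reflexive — not valid.
(D) MLr ⊃ r is the dual of axiom B; it is valid on a frame exactly when R is symmetric. R is symmetric, so valid.
(E) Lr ⊃ LLr (axiom 4) characterises the transitive frames. R is not transitive — not valid.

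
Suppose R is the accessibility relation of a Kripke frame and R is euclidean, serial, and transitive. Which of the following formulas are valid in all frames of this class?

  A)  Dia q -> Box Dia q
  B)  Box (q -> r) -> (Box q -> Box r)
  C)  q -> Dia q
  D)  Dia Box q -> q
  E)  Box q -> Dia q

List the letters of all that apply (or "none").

A, B, E

(A) axiom 5: valid iff R is euclidean. Every such R is euclidean — valid.
(B) this is just K, valid on every normal frame.
(C) the dual of axiom T: valid iff R is reflexive. Such an R need not be reflexive — not valid.
(D) Dia Box q -> q is the dual of axiom B; it is valid on a frame exactly when R is symmetric. Such an R need not be symmetric, so not valid.
(E) Box q -> Dia q is axiom D, which corresponds to seriality. Every such R is serial — valid.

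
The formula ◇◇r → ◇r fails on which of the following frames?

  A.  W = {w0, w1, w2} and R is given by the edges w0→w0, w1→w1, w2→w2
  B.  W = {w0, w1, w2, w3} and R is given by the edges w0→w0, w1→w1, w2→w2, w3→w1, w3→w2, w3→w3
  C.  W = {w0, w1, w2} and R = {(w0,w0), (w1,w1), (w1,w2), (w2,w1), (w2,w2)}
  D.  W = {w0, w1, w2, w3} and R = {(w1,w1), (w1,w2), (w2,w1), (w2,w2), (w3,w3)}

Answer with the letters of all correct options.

The schema ◇◇r → ◇r is the dual of axiom 4; it is valid on a frame iff R is transitive.
(A) R is transitive (R is closed under composition), so the schema is valid here.
(B) R is transitive (R is closed under composition), so the schema is valid here.
(C) R is transitive (R is closed under composition), so the schema is valid here.
(D) R is transitive (R is closed under composition), so the schema is valid here.

none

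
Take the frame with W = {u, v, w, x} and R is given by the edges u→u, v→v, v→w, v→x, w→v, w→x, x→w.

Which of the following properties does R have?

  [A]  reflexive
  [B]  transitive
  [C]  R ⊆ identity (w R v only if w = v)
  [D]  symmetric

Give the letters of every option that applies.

none

(A) not reflexive: not w R w.
(B) not transitive: w R v and v R w but not w R w.
(C) not ⊆ identity: v R w with v ≠ w.
(D) not symmetric: v R x but not x R v.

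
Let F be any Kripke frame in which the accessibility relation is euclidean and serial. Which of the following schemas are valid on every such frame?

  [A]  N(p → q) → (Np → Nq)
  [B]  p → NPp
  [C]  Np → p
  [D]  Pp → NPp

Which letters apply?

A, D

(A) N(p → q) → (Np → Nq) is axiom K, valid on every Kripke frame — valid.
(B) p → NPp is axiom B; it is valid on a frame exactly when R is symmetric. Such an R need not be symmetric, so not valid.
(C) Np → p (axiom T) characterises the reflexive frames. Such an R need not be reflexive — not valid.
(D) Pp → NPp is axiom 5; it is valid on a frame exactly when R is euclidean. Every such R is euclidean, so valid.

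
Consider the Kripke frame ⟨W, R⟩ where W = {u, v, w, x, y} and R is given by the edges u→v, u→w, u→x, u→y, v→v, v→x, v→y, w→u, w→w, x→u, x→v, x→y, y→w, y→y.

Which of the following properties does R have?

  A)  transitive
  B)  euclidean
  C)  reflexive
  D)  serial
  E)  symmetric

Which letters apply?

(A) not transitive: u R w and w R u but not u R u.
(B) not euclidean: u R v and u R w but not v R w.
(C) not reflexive: not u R u.
(D) serial: every world has an R-successor.
(E) not symmetric: u R v but not v R u.

D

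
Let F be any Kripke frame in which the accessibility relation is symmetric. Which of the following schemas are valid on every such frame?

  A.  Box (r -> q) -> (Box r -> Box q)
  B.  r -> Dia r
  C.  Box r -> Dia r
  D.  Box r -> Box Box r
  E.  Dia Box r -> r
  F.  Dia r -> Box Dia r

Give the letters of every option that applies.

(A) this is just K, valid on every normal frame.
(B) r -> Dia r (the dual of axiom T) characterises the reflexive frames. Such an R need not be reflexive — not valid.
(C) Box r -> Dia r (axiom D) characterises the serial frames. Such an R need not be serial — not valid.
(D) Box r -> Box Box r is axiom 4, which corresponds to transitivity. Such an R need not be transitive — not valid.
(E) Dia Box r -> r is the dual of axiom B, which corresponds to symmetry. Every such R is symmetric — valid.
(F) Dia r -> Box Dia r is axiom 5; it is valid on a frame exactly when R is euclidean. Such an R need not be euclidean, so not valid.

A, E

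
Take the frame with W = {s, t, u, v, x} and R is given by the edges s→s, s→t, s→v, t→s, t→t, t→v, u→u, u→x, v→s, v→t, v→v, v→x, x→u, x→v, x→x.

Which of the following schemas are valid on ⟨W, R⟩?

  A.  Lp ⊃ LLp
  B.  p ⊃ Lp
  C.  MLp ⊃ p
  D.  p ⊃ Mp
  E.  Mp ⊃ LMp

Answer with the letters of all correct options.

R is reflexive: each world relates to itself.
R is symmetric: every R-edge is matched by its reverse.
R is not transitive: s R v and v R x but not s R x.
R is not euclidean: v R s and v R x but not s R x.
R is not a subset of the identity: s R t with s ≠ t.
(A) Lp ⊃ LLp is axiom 4, which corresponds to transitivity. R is not transitive — not valid.
(B) p ⊃ Lp is equivalent to ◇p→p; it holds exactly when R ⊆ identity. Here R ⊄ identity — not valid.
(C) MLp ⊃ p (the dual of axiom B) characterises the symmetric frames. R is symmetric — valid.
(D) p ⊃ Mp is the dual of axiom T, which corresponds to reflexivity. R is reflexive — valid.
(E) axiom 5: valid iff R is euclidean. R is not euclidean — not valid.

C, D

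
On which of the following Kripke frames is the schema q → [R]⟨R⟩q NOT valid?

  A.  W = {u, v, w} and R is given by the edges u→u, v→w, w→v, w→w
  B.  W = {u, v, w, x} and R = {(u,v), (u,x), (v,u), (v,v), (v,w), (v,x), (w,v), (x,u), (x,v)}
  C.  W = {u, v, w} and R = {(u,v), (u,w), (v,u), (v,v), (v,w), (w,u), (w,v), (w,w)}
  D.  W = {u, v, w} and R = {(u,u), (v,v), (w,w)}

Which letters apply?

The schema q → [R]⟨R⟩q is axiom B; it is valid on a frame iff R is symmetric.
(A) R is symmetric (every R-edge is matched by its reverse), so the schema is valid here.
(B) R is symmetric (every R-edge is matched by its reverse), so the schema is valid here.
(C) R is symmetric (every R-edge is matched by its reverse), so the schema is valid here.
(D) R is symmetric (every R-edge is matched by its reverse), so the schema is valid here.

none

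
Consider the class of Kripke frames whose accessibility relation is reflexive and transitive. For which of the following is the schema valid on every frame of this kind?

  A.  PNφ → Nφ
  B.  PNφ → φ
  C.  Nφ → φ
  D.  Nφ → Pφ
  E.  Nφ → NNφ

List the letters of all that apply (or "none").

Reflexive relations are serial.
(A) PNφ → Nφ is the dual of axiom 5, which corresponds to the euclidean property. Such an R need not be euclidean — not valid.
(B) PNφ → φ is the dual of axiom B, which corresponds to symmetry. Such an R need not be symmetric — not valid.
(C) Nφ → φ is axiom T, which corresponds to reflexivity. Every such R is reflexive — valid.
(D) axiom D: valid iff R is serial. Every such R is serial — valid.
(E) Nφ → NNφ is axiom 4, which corresponds to transitivity. Every such R is transitive — valid.

C, D, E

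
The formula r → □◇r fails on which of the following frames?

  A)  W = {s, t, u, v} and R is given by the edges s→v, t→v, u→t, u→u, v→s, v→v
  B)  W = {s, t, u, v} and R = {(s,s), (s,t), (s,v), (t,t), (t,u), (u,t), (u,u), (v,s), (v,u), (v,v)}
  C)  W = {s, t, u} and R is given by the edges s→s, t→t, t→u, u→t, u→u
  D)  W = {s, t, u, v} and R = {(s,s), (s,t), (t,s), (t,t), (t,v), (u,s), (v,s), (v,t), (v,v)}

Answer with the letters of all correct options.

The schema r → □◇r is axiom B; it is valid on a frame iff R is symmetric.
(A) R is not symmetric (t R v but not v R t), so the schema fails here.
(B) R is not symmetric (s R t but not t R s), so the schema fails here.
(C) R is symmetric (every R-edge is matched by its reverse), so the schema is valid here.
(D) R is not symmetric (u R s but not s R u), so the schema fails here.

A, B, D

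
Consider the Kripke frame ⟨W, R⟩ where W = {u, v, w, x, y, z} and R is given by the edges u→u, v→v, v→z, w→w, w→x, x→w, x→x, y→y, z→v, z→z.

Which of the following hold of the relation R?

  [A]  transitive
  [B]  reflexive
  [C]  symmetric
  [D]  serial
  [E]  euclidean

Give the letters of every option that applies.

A, B, C, D, E

(A) transitive: R is closed under composition.
(B) reflexive: each world relates to itself.
(C) symmetric: every R-edge is matched by its reverse.
(D) serial: every world has an R-successor.
(E) euclidean: any two R-successors of the same world are R-related.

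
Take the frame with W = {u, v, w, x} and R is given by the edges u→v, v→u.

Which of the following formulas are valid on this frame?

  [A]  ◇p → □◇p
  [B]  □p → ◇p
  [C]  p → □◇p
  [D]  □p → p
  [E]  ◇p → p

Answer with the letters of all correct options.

C

R is not reflexive: not u R u.
R is symmetric: every R-edge is matched by its reverse.
R is not euclidean: u R v and u R v but not v R v.
R is not serial: w has no R-successor.
R is not a subset of the identity: u R v with u ≠ v.
(A) ◇p → □◇p (axiom 5) characterises the euclidean frames. R is not euclidean — not valid.
(B) □p → ◇p is axiom D, which corresponds to seriality. R is not serial — not valid.
(C) p → □◇p is axiom B; it is valid on a frame exactly when R is symmetric. R is symmetric, so valid.
(D) □p → p (axiom T) characterises the reflexive frames. R is not reflexive — not valid.
(E) ◇p → p is valid only on frames where every R-edge is a self-loop. Here R ⊄ identity — not valid.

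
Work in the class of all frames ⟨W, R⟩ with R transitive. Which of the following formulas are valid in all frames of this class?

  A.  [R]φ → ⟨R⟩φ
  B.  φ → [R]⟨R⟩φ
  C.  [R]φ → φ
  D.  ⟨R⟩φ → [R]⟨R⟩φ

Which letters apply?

none

(A) axiom D: valid iff R is serial. Such an R need not be serial — not valid.
(B) φ → [R]⟨R⟩φ (axiom B) characterises the symmetric frames. Such an R need not be symmetric — not valid.
(C) [R]φ → φ is axiom T, which corresponds to reflexivity. Such an R need not be reflexive — not valid.
(D) axiom 5: valid iff R is euclidean. Such an R need not be euclidean — not valid.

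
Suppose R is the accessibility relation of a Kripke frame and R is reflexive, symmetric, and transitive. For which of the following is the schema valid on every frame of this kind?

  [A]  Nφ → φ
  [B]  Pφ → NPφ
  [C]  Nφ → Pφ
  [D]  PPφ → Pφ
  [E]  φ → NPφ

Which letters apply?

A, B, C, D, E

A relation that is reflexive, symmetric, and transitive is also euclidean and serial.
(A) Nφ → φ (axiom T) characterises the reflexive frames. Every such R is reflexive — valid.
(B) axiom 5: valid iff R is euclidean. Every such R is euclidean — valid.
(C) Nφ → Pφ is axiom D, which corresponds to seriality. Every such R is serial — valid.
(D) PPφ → Pφ is the dual of axiom 4; it is valid on a frame exactly when R is transitive. Every such R is transitive, so valid.
(E) φ → NPφ is axiom B; it is valid on a frame exactly when R is symmetric. Every such R is symmetric, so valid.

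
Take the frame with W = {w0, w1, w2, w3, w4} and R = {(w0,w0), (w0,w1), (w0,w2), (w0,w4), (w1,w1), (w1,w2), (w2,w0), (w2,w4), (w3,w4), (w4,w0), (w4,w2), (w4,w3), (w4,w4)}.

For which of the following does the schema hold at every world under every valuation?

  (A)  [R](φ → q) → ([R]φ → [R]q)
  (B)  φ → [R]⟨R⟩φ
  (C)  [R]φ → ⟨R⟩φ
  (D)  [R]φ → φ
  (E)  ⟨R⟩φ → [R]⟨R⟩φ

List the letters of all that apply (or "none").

A, C

R is not reflexive: not w2 R w2.
R is not symmetric: w0 R w1 but not w1 R w0.
R is not euclidean: w0 R w1 and w0 R w0 but not w1 R w0.
R is serial: every world has an R-successor.
(A) [R](φ → q) → ([R]φ → [R]q) is the K axiom; it holds on all frames — valid.
(B) φ → [R]⟨R⟩φ is axiom B; it is valid on a frame exactly when R is symmetric. R is not symmetric, so not valid.
(C) axiom D: valid iff R is serial. R is serial — valid.
(D) axiom T: valid iff R is reflexive. R is not reflexive — not valid.
(E) ⟨R⟩φ → [R]⟨R⟩φ is axiom 5; it is valid on a frame exactly when R is euclidean. R is not euclidean, so not valid.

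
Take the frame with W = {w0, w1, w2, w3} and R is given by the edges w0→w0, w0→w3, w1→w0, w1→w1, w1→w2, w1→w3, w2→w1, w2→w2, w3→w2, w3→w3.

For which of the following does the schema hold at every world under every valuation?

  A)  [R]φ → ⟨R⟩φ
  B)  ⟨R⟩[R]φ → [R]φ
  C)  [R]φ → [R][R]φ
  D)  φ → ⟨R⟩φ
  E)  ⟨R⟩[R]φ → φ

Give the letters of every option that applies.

A, D

R is reflexive: each world relates to itself.
R is not symmetric: w0 R w3 but not w3 R w0.
R is not transitive: w0 R w3 and w3 R w2 but not w0 R w2.
R is not euclidean: w0 R w3 and w0 R w0 but not w3 R w0.
R is serial: every world has an R-successor.
(A) axiom D: valid iff R is serial. R is serial — valid.
(B) ⟨R⟩[R]φ → [R]φ (the dual of axiom 5) characterises the euclidean frames. R is not euclidean — not valid.
(C) [R]φ → [R][R]φ is axiom 4; it is valid on a frame exactly when R is transitive. R is not transitive, so not valid.
(D) the dual of axiom T: valid iff R is reflexive. R is reflexive — valid.
(E) ⟨R⟩[R]φ → φ is the dual of axiom B; it is valid on a frame exactly when R is symmetric. R is not symmetric, so not valid.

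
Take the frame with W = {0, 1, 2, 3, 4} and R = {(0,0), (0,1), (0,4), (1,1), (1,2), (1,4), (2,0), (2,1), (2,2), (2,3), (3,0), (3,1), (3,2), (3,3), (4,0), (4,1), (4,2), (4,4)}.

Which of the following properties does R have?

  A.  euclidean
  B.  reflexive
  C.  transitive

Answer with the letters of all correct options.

(A) not euclidean: 0 R 1 and 0 R 0 but not 1 R 0.
(B) reflexive: each world relates to itself.
(C) not transitive: 0 R 1 and 1 R 2 but not 0 R 2.

B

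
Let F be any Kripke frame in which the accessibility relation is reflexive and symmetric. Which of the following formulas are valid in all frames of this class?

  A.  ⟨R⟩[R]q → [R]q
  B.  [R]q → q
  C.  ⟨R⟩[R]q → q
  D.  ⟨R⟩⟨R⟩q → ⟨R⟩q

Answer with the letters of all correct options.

B, C

Reflexive relations are serial.
(A) ⟨R⟩[R]q → [R]q is the dual of axiom 5; it is valid on a frame exactly when R is euclidean. Such an R need not be euclidean, so not valid.
(B) axiom T: valid iff R is reflexive. Every such R is reflexive — valid.
(C) the dual of axiom B: valid iff R is symmetric. Every such R is symmetric — valid.
(D) ⟨R⟩⟨R⟩q → ⟨R⟩q is the dual of axiom 4; it is valid on a frame exactly when R is transitive. Such an R need not be transitive, so not valid.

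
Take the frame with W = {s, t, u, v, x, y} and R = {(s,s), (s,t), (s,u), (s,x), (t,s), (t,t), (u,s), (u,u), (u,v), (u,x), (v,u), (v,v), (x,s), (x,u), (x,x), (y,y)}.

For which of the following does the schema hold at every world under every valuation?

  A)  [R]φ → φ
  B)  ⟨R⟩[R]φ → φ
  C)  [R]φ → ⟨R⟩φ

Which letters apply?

R is reflexive: each world relates to itself.
R is symmetric: every R-edge is matched by its reverse.
R is serial: every world has an R-successor.
(A) axiom T: valid iff R is reflexive. R is reflexive — valid.
(B) the dual of axiom B: valid iff R is symmetric. R is symmetric — valid.
(C) [R]φ → ⟨R⟩φ (axiom D) characterises the serial frames. R is serial — valid.

A, B, C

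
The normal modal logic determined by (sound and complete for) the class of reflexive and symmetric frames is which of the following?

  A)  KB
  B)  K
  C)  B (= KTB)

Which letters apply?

(A) KB is determined by the class of symmetric frames.
(B) K is determined by the class of arbitrary frames.
(C) B (= KTB) is determined by exactly this class.

C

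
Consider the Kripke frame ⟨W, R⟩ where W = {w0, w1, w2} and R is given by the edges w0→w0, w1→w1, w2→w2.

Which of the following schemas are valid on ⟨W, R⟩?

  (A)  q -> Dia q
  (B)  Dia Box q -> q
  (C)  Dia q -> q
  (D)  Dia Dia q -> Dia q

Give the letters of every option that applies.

A, B, C, D

R is reflexive: each world relates to itself.
R is symmetric: every R-edge is matched by its reverse.
R is transitive: R is closed under composition.
R is a subset of the identity: every R-edge is a self-loop.
(A) q -> Dia q is the dual of axiom T; it is valid on a frame exactly when R is reflexive. R is reflexive, so valid.
(B) Dia Box q -> q is the dual of axiom B; it is valid on a frame exactly when R is symmetric. R is symmetric, so valid.
(C) Dia q -> q is the converse of T; it holds exactly when R ⊆ identity. Here R ⊆ identity — valid.
(D) Dia Dia q -> Dia q is the dual of axiom 4; it is valid on a frame exactly when R is transitive. R is transitive, so valid.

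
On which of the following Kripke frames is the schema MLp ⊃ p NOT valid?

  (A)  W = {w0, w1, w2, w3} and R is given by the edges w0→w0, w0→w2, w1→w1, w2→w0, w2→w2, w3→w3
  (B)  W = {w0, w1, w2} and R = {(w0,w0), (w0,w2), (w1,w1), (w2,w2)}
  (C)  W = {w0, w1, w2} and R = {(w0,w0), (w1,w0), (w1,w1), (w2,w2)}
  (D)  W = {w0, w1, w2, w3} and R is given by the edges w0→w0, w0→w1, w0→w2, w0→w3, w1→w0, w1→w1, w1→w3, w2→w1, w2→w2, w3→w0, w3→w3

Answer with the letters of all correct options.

B, C, D

The schema MLp ⊃ p is the dual of axiom B; it is valid on a frame iff R is symmetric.
(A) R is symmetric (every R-edge is matched by its reverse), so the schema is valid here.
(B) R is not symmetric (w0 R w2 but not w2 R w0), so the schema fails here.
(C) R is not symmetric (w1 R w0 but not w0 R w1), so the schema fails here.
(D) R is not symmetric (w0 R w2 but not w2 R w0), so the schema fails here.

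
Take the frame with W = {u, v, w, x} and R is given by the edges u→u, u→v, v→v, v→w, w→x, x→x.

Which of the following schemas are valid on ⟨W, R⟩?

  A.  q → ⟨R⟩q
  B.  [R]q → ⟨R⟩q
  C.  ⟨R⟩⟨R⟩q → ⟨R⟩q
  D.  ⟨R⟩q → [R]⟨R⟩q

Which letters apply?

B

R is not reflexive: not w R w.
R is not transitive: u R v and v R w but not u R w.
R is not euclidean: u R v and u R u but not v R u.
R is serial: every world has an R-successor.
(A) q → ⟨R⟩q is the dual of axiom T, which corresponds to reflexivity. R is not reflexive — not valid.
(B) axiom D: valid iff R is serial. R is serial — valid.
(C) the dual of axiom 4: valid iff R is transitive. R is not transitive — not valid.
(D) ⟨R⟩q → [R]⟨R⟩q (axiom 5) characterises the euclidean frames. R is not euclidean — not valid.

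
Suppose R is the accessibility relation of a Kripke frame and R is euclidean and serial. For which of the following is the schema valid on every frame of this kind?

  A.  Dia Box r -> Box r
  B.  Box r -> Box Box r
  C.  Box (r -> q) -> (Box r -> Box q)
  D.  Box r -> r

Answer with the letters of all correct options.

(A) the dual of axiom 5: valid iff R is euclidean. Every such R is euclidean — valid.
(B) Box r -> Box Box r is axiom 4, which corresponds to transitivity. Such an R need not be transitive — not valid.
(C) Box (r -> q) -> (Box r -> Box q) is axiom K, valid on every Kripke frame — valid.
(D) Box r -> r (axiom T) characterises the reflexive frames. Such an R need not be reflexive — not valid.

A, C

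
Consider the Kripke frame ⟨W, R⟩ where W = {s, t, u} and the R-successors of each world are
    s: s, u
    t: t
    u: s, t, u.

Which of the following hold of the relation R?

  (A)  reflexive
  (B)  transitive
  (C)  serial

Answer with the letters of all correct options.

A, C

(A) reflexive: each world relates to itself.
(B) not transitive: s R u and u R t but not s R t.
(C) serial: every world has an R-successor.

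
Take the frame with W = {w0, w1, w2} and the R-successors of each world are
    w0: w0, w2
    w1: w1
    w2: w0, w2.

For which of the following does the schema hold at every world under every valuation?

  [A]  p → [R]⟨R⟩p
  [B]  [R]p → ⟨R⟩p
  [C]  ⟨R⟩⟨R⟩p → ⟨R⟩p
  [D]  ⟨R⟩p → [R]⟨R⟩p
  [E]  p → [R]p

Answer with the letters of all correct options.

R is symmetric: every R-edge is matched by its reverse.
R is transitive: R is closed under composition.
R is euclidean: any two R-successors of the same world are R-related.
R is serial: every world has an R-successor.
R is not a subset of the identity: w0 R w2 with w0 ≠ w2.
(A) p → [R]⟨R⟩p is axiom B; it is valid on a frame exactly when R is symmetric. R is symmetric, so valid.
(B) axiom D: valid iff R is serial. R is serial — valid.
(C) the dual of axiom 4: valid iff R is transitive. R is transitive — valid.
(D) ⟨R⟩p → [R]⟨R⟩p is axiom 5, which corresponds to the euclidean property. R is euclidean — valid.
(E) p → [R]p (equivalent to ◇p→p) corresponds to R being a subset of the identity. Here R ⊄ identity, so not valid.

A, B, C, D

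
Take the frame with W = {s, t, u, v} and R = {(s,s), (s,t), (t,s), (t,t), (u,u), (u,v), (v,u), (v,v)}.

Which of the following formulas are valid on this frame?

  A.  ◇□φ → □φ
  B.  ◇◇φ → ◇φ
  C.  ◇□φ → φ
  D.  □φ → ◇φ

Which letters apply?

R is symmetric: every R-edge is matched by its reverse.
R is transitive: R is closed under composition.
R is euclidean: any two R-successors of the same world are R-related.
R is serial: every world has an R-successor.
(A) the dual of axiom 5: valid iff R is euclidean. R is euclidean — valid.
(B) ◇◇φ → ◇φ is the dual of axiom 4; it is valid on a frame exactly when R is transitive. R is transitive, so valid.
(C) ◇□φ → φ is the dual of axiom B, which corresponds to symmetry. R is symmetric — valid.
(D) □φ → ◇φ is axiom D, which corresponds to seriality. R is serial — valid.

A, B, C, D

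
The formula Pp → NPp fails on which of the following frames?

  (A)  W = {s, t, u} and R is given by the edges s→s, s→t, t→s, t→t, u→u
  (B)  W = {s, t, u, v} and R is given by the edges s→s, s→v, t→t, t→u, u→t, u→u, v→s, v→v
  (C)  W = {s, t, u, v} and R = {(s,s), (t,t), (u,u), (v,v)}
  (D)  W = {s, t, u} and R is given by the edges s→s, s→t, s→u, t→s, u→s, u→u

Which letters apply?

The schema Pp → NPp is axiom 5; it is valid on a frame iff R is euclidean.
(A) R is euclidean (any two R-successors of the same world are R-related), so the schema is valid here.
(B) R is euclidean (any two R-successors of the same world are R-related), so the schema is valid here.
(C) R is euclidean (any two R-successors of the same world are R-related), so the schema is valid here.
(D) R is not euclidean (s R t and s R u but not t R u), so the schema fails here.

D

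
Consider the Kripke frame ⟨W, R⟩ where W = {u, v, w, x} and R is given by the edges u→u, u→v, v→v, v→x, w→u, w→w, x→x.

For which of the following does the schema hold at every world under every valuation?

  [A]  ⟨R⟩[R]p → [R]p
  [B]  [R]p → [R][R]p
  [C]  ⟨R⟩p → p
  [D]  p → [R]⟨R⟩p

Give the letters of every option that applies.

none

R is not symmetric: u R v but not v R u.
R is not transitive: u R v and v R x but not u R x.
R is not euclidean: u R v and u R u but not v R u.
R is not a subset of the identity: u R v with u ≠ v.
(A) ⟨R⟩[R]p → [R]p is the dual of axiom 5; it is valid on a frame exactly when R is euclidean. R is not euclidean, so not valid.
(B) [R]p → [R][R]p is axiom 4, which corresponds to transitivity. R is not transitive — not valid.
(C) ⟨R⟩p → p is valid only on frames where every R-edge is a self-loop. Here R ⊄ identity — not valid.
(D) p → [R]⟨R⟩p (axiom B) characterises the symmetric frames. R is not symmetric — not valid.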